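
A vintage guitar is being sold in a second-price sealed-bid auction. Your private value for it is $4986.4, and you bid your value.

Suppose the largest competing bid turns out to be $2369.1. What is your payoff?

Your bid $4986.4 exceeds the highest competing bid $2369.1, so you win.
In a second-price auction the winner pays the second-highest bid, $2369.1.
Payoff = value − price = $4986.4 − $2369.1 = $2617.3.

$2617.3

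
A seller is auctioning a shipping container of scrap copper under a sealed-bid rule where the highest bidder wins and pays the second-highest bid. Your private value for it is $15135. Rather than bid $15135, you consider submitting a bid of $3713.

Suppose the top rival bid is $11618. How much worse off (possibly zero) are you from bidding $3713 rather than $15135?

Bidding your value $15135: you win (since $15135 > $11618) and pay $11618. Payoff $3517.
Bidding $3713: you lose. Payoff $0.
The competing bid $11618 lies between your shaded bid and your value, so underbidding forfeits an item you could have won at a profitable price.
Loss from deviating = $3517 − ($0) = $3517.

$3517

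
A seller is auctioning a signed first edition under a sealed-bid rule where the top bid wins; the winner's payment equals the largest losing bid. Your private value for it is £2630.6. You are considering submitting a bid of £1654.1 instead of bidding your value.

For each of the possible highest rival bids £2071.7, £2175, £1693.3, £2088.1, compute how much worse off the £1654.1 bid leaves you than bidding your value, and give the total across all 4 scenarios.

£2494.3

The deviation costs you only when the competing bid falls strictly between £1654.1 and £2630.6; elsewhere both bids give the same outcome.
£2071.7: truthful payoff £558.9, deviation payoff £0 → loss £558.9.
£2175: truthful payoff £455.6, deviation payoff £0 → loss £455.6.
£1693.3: truthful payoff £937.3, deviation payoff £0 → loss £937.3.
£2088.1: truthful payoff £542.5, deviation payoff £0 → loss £542.5.
Total loss = £558.9 + £455.6 + £937.3 + £542.5 = £2494.3.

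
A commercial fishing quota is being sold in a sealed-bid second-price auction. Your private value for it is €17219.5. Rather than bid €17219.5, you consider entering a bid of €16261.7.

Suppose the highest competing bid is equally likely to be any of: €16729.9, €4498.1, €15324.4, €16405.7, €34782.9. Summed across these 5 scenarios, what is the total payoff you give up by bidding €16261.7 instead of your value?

The deviation costs you only when the competing bid falls strictly between €16261.7 and €17219.5; elsewhere both bids give the same outcome.
€16729.9: truthful payoff €489.6, deviation payoff €0 → loss €489.6.
€4498.1: outcomes coincide → loss €0.
€15324.4: outcomes coincide → loss €0.
€16405.7: truthful payoff €813.8, deviation payoff €0 → loss €813.8.
€34782.9: outcomes coincide → loss €0.
Total loss = €489.6 + €813.8 = €1303.4.

€1303.4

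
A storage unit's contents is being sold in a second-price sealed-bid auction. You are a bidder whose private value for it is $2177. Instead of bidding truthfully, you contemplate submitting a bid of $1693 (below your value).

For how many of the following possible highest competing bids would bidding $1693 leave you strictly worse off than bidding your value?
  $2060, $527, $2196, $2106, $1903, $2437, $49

3

The deviation hurts exactly when the highest competing bid lies strictly between $1693 and $2177 — underbidding then forfeits a profitable win.
$2060: inside the interval → strictly worse (loss $117).
$527: below both → same outcome either way.
$2196: above both → same outcome either way.
$2106: inside the interval → strictly worse (loss $71).
$1903: inside the interval → strictly worse (loss $274).
$2437: above both → same outcome either way.
$49: below both → same outcome either way.
Count: 3.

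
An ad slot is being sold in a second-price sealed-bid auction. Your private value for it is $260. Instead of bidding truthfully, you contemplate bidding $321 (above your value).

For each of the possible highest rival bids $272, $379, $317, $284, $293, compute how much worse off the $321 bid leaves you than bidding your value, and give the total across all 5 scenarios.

$126

The deviation costs you only when the competing bid falls strictly between $260 and $321; elsewhere both bids give the same outcome.
$272: truthful payoff $0, deviation payoff −$12 → loss $12.
$379: outcomes coincide → loss $0.
$317: truthful payoff $0, deviation payoff −$57 → loss $57.
$284: truthful payoff $0, deviation payoff −$24 → loss $24.
$293: truthful payoff $0, deviation payoff −$33 → loss $33.
Total loss = $12 + $57 + $24 + $33 = $126.
Truthful bidding weakly dominates here: raising your bid can only win items priced above your value, and lowering it can only forfeit items priced below.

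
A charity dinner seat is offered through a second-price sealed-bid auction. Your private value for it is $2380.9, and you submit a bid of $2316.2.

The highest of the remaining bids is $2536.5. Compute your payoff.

$0

Your bid $2316.2 is below the highest competing bid $2536.5, so you lose.
A losing bidder pays nothing and receives nothing: payoff = $0.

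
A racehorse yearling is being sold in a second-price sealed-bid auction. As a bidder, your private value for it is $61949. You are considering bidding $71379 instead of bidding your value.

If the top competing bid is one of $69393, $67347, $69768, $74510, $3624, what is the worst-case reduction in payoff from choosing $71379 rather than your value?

$69393: truthful gives $0, deviation gives −$7444 → loss $7444.
$67347: truthful gives $0, deviation gives −$5398 → loss $5398.
$69768: truthful gives $0, deviation gives −$7819 → loss $7819.
$74510: same outcome either way → loss $0.
$3624: same outcome either way → loss $0.
Maximum loss: $7819.

$7819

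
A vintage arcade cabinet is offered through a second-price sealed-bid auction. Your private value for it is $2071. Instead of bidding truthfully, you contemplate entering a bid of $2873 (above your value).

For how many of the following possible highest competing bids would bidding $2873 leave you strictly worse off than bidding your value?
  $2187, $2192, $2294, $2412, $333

The deviation hurts exactly when the highest competing bid lies strictly between $2071 and $2873 — overbidding then wins at a price above your value.
$2187: inside the interval → strictly worse (loss $116).
$2192: inside the interval → strictly worse (loss $121).
$2294: inside the interval → strictly worse (loss $223).
$2412: inside the interval → strictly worse (loss $341).
$333: below both → same outcome either way.
Count: 4.

4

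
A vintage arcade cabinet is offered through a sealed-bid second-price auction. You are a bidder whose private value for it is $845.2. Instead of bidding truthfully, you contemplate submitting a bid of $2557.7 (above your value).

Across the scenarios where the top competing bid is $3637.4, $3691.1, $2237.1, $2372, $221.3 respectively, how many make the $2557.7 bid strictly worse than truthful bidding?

The deviation hurts exactly when the highest competing bid lies strictly between $845.2 and $2557.7 — overbidding then wins at a price above your value.
$3637.4: above both → same outcome either way.
$3691.1: above both → same outcome either way.
$2237.1: inside the interval → strictly worse (loss $1391.9).
$2372: inside the interval → strictly worse (loss $1526.8).
$221.3: below both → same outcome either way.
Count: 2.

2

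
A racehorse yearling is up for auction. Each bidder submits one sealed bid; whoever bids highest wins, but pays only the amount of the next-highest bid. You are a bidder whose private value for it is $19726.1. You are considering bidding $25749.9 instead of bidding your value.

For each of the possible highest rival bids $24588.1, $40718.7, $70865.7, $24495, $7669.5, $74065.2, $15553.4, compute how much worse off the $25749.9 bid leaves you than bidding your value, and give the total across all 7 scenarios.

The deviation costs you only when the competing bid falls strictly between $19726.1 and $25749.9; elsewhere both bids give the same outcome.
$24588.1: truthful payoff $0, deviation payoff −$4862 → loss $4862.
$40718.7: outcomes coincide → loss $0.
$70865.7: outcomes coincide → loss $0.
$24495: truthful payoff $0, deviation payoff −$4768.9 → loss $4768.9.
$7669.5: outcomes coincide → loss $0.
$74065.2: outcomes coincide → loss $0.
$15553.4: outcomes coincide → loss $0.
Total loss = $4862 + $4768.9 = $9630.9.
Truthful bidding weakly dominates here: raising your bid can only win items priced above your value, and lowering it can only forfeit items priced below.

$9630.9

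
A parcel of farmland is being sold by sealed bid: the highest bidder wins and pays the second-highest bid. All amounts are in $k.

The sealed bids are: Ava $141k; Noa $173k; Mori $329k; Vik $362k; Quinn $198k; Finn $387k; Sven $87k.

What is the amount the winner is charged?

$362k

Highest bid: Finn at $387k, so Finn wins.
Second-highest bid: Vik at $362k — that is the price the winner pays.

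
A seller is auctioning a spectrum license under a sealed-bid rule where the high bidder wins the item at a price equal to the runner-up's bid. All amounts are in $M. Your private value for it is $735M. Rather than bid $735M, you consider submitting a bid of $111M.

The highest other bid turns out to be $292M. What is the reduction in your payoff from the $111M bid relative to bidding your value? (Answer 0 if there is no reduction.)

$443M

Bidding your value $735M: you win (since $735M > $292M) and pay $292M. Payoff $443M.
Bidding $111M: you lose. Payoff $0M.
The competing bid $292M lies between your shaded bid and your value, so underbidding forfeits an item you could have won at a profitable price.
Loss from deviating = $443M − ($0M) = $443M.
Truthful bidding weakly dominates here: raising your bid can only win items priced above your value, and lowering it can only forfeit items priced below.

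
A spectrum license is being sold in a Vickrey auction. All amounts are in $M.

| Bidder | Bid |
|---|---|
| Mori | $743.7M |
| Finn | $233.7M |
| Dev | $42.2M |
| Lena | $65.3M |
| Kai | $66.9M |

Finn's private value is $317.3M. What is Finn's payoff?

Highest bid: Mori at $743.7M, so Mori wins.
Second-highest bid: Finn at $233.7M — that is the price the winner pays.
Finn did not win, so Finn pays nothing and receives nothing: payoff $0M.

$0M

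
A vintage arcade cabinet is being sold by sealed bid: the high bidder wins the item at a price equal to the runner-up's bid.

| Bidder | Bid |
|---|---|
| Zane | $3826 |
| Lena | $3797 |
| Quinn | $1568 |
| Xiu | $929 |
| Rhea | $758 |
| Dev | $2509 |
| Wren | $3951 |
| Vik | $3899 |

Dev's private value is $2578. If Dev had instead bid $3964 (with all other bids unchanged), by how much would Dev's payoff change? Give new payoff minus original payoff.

−$1373

The highest bid among the other bidders is $3951; Dev's bid doesn't change that.
Original bid $2509: Dev is not highest (top rival bid is $3951); payoff $0.
Alternative bid $3964: Dev is highest, pays the top rival bid $3951; payoff $2578 − $3951 = −$1373.
Change in payoff = −$1373 − ($0) = −$1373.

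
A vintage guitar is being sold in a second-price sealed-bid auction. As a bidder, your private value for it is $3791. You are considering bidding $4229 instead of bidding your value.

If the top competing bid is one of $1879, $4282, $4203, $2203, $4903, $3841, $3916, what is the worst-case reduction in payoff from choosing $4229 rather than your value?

$412

$1879: same outcome either way → loss $0.
$4282: same outcome either way → loss $0.
$4203: truthful gives $0, deviation gives −$412 → loss $412.
$2203: same outcome either way → loss $0.
$4903: same outcome either way → loss $0.
$3841: truthful gives $0, deviation gives −$50 → loss $50.
$3916: truthful gives $0, deviation gives −$125 → loss $125.
Maximum loss: $412.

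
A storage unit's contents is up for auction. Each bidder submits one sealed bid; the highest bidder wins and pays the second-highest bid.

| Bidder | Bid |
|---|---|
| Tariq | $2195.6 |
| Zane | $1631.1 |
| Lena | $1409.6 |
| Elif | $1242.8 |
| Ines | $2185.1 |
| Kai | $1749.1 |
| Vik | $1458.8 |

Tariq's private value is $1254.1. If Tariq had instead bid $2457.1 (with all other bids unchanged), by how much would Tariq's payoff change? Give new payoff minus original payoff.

$0

The highest bid among the other bidders is $2185.1; Tariq's bid doesn't change that.
Original bid $2195.6: Tariq is highest, pays the top rival bid $2185.1; payoff $1254.1 − $2185.1 = −$931.
Alternative bid $2457.1: Tariq is highest, pays the top rival bid $2185.1; payoff $1254.1 − $2185.1 = −$931.
Change in payoff = −$931 − (−$931) = $0.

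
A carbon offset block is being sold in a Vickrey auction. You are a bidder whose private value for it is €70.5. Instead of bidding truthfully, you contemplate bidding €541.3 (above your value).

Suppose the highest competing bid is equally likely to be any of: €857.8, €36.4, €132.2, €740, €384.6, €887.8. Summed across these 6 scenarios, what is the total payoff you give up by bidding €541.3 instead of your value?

€375.8

The deviation costs you only when the competing bid falls strictly between €70.5 and €541.3; elsewhere both bids give the same outcome.
€857.8: outcomes coincide → loss €0.
€36.4: outcomes coincide → loss €0.
€132.2: truthful payoff €0, deviation payoff −€61.7 → loss €61.7.
€740: outcomes coincide → loss €0.
€384.6: truthful payoff €0, deviation payoff −€314.1 → loss €314.1.
€887.8: outcomes coincide → loss €0.
Total loss = €61.7 + €314.1 = €375.8.
Because the price is fixed by the runner-up's bid, deviating from your value can only change a good outcome into a bad one — never the reverse.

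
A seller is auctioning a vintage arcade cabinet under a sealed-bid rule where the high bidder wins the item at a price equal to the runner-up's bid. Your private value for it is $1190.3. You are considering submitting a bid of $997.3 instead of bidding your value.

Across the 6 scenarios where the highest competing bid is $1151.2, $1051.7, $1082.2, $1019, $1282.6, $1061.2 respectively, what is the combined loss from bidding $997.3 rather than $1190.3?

$586.2

The deviation costs you only when the competing bid falls strictly between $997.3 and $1190.3; elsewhere both bids give the same outcome.
$1151.2: truthful payoff $39.1, deviation payoff $0 → loss $39.1.
$1051.7: truthful payoff $138.6, deviation payoff $0 → loss $138.6.
$1082.2: truthful payoff $108.1, deviation payoff $0 → loss $108.1.
$1019: truthful payoff $171.3, deviation payoff $0 → loss $171.3.
$1282.6: outcomes coincide → loss $0.
$1061.2: truthful payoff $129.1, deviation payoff $0 → loss $129.1.
Total loss = $39.1 + $138.6 + $108.1 + $171.3 + $129.1 = $586.2.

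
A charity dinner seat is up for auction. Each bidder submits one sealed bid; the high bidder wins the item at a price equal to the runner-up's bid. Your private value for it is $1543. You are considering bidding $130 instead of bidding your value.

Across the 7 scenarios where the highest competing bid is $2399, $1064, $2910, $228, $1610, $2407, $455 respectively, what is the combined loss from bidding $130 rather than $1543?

$2882

The deviation costs you only when the competing bid falls strictly between $130 and $1543; elsewhere both bids give the same outcome.
$2399: outcomes coincide → loss $0.
$1064: truthful payoff $479, deviation payoff $0 → loss $479.
$2910: outcomes coincide → loss $0.
$228: truthful payoff $1315, deviation payoff $0 → loss $1315.
$1610: outcomes coincide → loss $0.
$2407: outcomes coincide → loss $0.
$455: truthful payoff $1088, deviation payoff $0 → loss $1088.
Total loss = $479 + $1315 + $1088 = $2882.
In a second-price auction your bid sets only whether you win, not what you pay, so bidding your true value is weakly dominant.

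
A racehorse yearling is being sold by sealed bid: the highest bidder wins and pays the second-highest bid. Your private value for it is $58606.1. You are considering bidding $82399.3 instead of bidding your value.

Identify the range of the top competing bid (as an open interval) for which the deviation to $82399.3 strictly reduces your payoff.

If the competing bid is below $58606.1, both bids win at the same price — no difference.
If it is above $82399.3, both bids lose — no difference.
If it lies strictly between $58606.1 and $82399.3, bidding your value loses (payoff 0) while bidding $82399.3 wins at a price above your value (payoff negative).
So the deviation strictly hurts on the open interval ($58606.1, $82399.3).

($58606.1, $82399.3)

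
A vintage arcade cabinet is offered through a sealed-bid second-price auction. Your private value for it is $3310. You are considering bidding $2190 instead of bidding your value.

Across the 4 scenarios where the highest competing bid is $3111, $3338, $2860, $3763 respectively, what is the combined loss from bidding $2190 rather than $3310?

$649

The deviation costs you only when the competing bid falls strictly between $2190 and $3310; elsewhere both bids give the same outcome.
$3111: truthful payoff $199, deviation payoff $0 → loss $199.
$3338: outcomes coincide → loss $0.
$2860: truthful payoff $450, deviation payoff $0 → loss $450.
$3763: outcomes coincide → loss $0.
Total loss = $199 + $450 = $649.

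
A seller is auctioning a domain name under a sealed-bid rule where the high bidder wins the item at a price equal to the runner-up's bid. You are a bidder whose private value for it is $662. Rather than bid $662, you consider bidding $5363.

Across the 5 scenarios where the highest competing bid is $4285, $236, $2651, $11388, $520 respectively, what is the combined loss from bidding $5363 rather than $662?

$5612

The deviation costs you only when the competing bid falls strictly between $662 and $5363; elsewhere both bids give the same outcome.
$4285: truthful payoff $0, deviation payoff −$3623 → loss $3623.
$236: outcomes coincide → loss $0.
$2651: truthful payoff $0, deviation payoff −$1989 → loss $1989.
$11388: outcomes coincide → loss $0.
$520: outcomes coincide → loss $0.
Total loss = $3623 + $1989 = $5612.
In a second-price auction your bid sets only whether you win, not what you pay, so bidding your true value is weakly dominant.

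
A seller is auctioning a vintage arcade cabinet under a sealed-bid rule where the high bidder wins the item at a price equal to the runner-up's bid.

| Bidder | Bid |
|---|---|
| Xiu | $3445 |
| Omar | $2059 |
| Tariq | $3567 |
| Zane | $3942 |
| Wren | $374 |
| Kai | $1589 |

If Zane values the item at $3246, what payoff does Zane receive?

−$321

Highest bid: Zane at $3942, so Zane wins.
Second-highest bid: Tariq at $3567 — that is the price the winner pays.
Zane's payoff = value − price = $3246 − $3567 = −$321.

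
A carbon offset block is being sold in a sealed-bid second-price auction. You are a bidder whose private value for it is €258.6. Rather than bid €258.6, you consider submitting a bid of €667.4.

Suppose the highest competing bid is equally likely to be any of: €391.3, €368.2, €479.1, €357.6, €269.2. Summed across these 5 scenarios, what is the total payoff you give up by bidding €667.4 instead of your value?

The deviation costs you only when the competing bid falls strictly between €258.6 and €667.4; elsewhere both bids give the same outcome.
€391.3: truthful payoff €0, deviation payoff −€132.7 → loss €132.7.
€368.2: truthful payoff €0, deviation payoff −€109.6 → loss €109.6.
€479.1: truthful payoff €0, deviation payoff −€220.5 → loss €220.5.
€357.6: truthful payoff €0, deviation payoff −€99 → loss €99.
€269.2: truthful payoff €0, deviation payoff −€10.6 → loss €10.6.
Total loss = €132.7 + €109.6 + €220.5 + €99 + €10.6 = €572.4.
Because the price is fixed by the runner-up's bid, deviating from your value can only change a good outcome into a bad one — never the reverse.

€572.4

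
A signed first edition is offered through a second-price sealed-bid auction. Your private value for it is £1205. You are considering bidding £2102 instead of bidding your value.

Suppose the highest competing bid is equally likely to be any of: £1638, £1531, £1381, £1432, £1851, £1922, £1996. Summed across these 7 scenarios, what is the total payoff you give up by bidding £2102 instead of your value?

The deviation costs you only when the competing bid falls strictly between £1205 and £2102; elsewhere both bids give the same outcome.
£1638: truthful payoff £0, deviation payoff −£433 → loss £433.
£1531: truthful payoff £0, deviation payoff −£326 → loss £326.
£1381: truthful payoff £0, deviation payoff −£176 → loss £176.
£1432: truthful payoff £0, deviation payoff −£227 → loss £227.
£1851: truthful payoff £0, deviation payoff −£646 → loss £646.
£1922: truthful payoff £0, deviation payoff −£717 → loss £717.
£1996: truthful payoff £0, deviation payoff −£791 → loss £791.
Total loss = £433 + £326 + £176 + £227 + £646 + £717 + £791 = £3316.

£3316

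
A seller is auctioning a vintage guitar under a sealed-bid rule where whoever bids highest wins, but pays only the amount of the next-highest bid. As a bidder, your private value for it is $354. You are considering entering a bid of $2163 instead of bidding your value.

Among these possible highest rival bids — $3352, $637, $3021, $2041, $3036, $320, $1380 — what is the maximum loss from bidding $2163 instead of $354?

$1687

$3352: same outcome either way → loss $0.
$637: truthful gives $0, deviation gives −$283 → loss $283.
$3021: same outcome either way → loss $0.
$2041: truthful gives $0, deviation gives −$1687 → loss $1687.
$3036: same outcome either way → loss $0.
$320: same outcome either way → loss $0.
$1380: truthful gives $0, deviation gives −$1026 → loss $1026.
Maximum loss: $1687.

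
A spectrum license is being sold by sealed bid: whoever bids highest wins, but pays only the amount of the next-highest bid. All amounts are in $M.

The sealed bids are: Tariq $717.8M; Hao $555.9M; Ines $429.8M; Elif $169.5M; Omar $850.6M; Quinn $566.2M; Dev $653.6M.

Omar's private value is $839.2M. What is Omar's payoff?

Highest bid: Omar at $850.6M, so Omar wins.
Second-highest bid: Tariq at $717.8M — that is the price the winner pays.
Omar's payoff = value − price = $839.2M − $717.8M = $121.4M.

$121.4M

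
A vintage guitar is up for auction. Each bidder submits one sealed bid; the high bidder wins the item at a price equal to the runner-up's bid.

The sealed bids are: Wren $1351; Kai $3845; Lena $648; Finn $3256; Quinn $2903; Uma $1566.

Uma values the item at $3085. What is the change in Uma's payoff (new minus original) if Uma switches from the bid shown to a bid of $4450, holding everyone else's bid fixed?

−$760

The highest bid among the other bidders is $3845; Uma's bid doesn't change that.
Original bid $1566: Uma is not highest (top rival bid is $3845); payoff $0.
Alternative bid $4450: Uma is highest, pays the top rival bid $3845; payoff $3085 − $3845 = −$760.
Change in payoff = −$760 − ($0) = −$760.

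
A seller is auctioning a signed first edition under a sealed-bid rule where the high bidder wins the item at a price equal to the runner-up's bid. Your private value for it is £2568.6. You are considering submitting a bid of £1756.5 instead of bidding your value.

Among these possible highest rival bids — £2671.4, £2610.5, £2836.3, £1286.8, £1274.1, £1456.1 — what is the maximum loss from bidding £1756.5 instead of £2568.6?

£0

£2671.4: same outcome either way → loss £0.
£2610.5: same outcome either way → loss £0.
£2836.3: same outcome either way → loss £0.
£1286.8: same outcome either way → loss £0.
£1274.1: same outcome either way → loss £0.
£1456.1: same outcome either way → loss £0.
Maximum loss: £0.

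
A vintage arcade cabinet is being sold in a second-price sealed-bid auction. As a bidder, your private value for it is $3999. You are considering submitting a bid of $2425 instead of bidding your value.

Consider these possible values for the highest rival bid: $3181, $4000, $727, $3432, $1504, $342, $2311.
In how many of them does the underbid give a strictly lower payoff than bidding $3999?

The deviation hurts exactly when the highest competing bid lies strictly between $2425 and $3999 — underbidding then forfeits a profitable win.
$3181: inside the interval → strictly worse (loss $818).
$4000: above both → same outcome either way.
$727: below both → same outcome either way.
$3432: inside the interval → strictly worse (loss $567).
$1504: below both → same outcome either way.
$342: below both → same outcome either way.
$2311: below both → same outcome either way.
Count: 2.

2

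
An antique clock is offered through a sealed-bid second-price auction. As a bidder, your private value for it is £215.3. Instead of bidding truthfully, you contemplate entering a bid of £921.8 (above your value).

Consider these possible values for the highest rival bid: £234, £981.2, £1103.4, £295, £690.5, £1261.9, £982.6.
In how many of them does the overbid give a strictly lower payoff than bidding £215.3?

3

The deviation hurts exactly when the highest competing bid lies strictly between £215.3 and £921.8 — overbidding then wins at a price above your value.
£234: inside the interval → strictly worse (loss £18.7).
£981.2: above both → same outcome either way.
£1103.4: above both → same outcome either way.
£295: inside the interval → strictly worse (loss £79.7).
£690.5: inside the interval → strictly worse (loss £475.2).
£1261.9: above both → same outcome either way.
£982.6: above both → same outcome either way.
Count: 3.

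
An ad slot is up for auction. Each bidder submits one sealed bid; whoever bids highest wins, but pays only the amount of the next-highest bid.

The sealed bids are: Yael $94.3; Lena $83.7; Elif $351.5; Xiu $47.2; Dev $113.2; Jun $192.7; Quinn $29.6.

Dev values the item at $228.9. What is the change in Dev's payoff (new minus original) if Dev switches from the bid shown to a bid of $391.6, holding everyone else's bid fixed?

The highest bid among the other bidders is $351.5; Dev's bid doesn't change that.
Original bid $113.2: Dev is not highest (top rival bid is $351.5); payoff $0.
Alternative bid $391.6: Dev is highest, pays the top rival bid $351.5; payoff $228.9 − $351.5 = −$122.6.
Change in payoff = −$122.6 − ($0) = −$122.6.

−$122.6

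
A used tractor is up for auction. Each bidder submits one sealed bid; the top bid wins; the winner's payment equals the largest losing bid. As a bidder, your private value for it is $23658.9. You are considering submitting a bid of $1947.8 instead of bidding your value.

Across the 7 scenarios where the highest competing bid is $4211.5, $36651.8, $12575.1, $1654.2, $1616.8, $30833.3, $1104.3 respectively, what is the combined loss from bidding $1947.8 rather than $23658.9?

The deviation costs you only when the competing bid falls strictly between $1947.8 and $23658.9; elsewhere both bids give the same outcome.
$4211.5: truthful payoff $19447.4, deviation payoff $0 → loss $19447.4.
$36651.8: outcomes coincide → loss $0.
$12575.1: truthful payoff $11083.8, deviation payoff $0 → loss $11083.8.
$1654.2: outcomes coincide → loss $0.
$1616.8: outcomes coincide → loss $0.
$30833.3: outcomes coincide → loss $0.
$1104.3: outcomes coincide → loss $0.
Total loss = $19447.4 + $11083.8 = $30531.2.

$30531.2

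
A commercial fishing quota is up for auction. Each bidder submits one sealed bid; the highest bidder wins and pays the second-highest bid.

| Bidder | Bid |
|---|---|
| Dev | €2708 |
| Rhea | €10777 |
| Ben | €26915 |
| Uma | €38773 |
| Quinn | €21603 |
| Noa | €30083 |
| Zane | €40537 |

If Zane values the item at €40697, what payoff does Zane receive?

€1924

Highest bid: Zane at €40537, so Zane wins.
Second-highest bid: Uma at €38773 — that is the price the winner pays.
Zane's payoff = value − price = €40697 − €38773 = €1924.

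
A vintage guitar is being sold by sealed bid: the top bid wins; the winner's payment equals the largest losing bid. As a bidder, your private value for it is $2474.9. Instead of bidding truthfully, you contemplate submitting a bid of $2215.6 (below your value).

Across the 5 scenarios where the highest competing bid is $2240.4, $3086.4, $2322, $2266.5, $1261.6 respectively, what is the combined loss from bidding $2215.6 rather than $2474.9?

The deviation costs you only when the competing bid falls strictly between $2215.6 and $2474.9; elsewhere both bids give the same outcome.
$2240.4: truthful payoff $234.5, deviation payoff $0 → loss $234.5.
$3086.4: outcomes coincide → loss $0.
$2322: truthful payoff $152.9, deviation payoff $0 → loss $152.9.
$2266.5: truthful payoff $208.4, deviation payoff $0 → loss $208.4.
$1261.6: outcomes coincide → loss $0.
Total loss = $234.5 + $152.9 + $208.4 = $595.8.

$595.8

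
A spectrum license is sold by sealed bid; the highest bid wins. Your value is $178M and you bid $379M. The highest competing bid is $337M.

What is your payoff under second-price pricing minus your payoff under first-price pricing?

$42M

You have the highest bid, so you win under either rule.
Second-price: pay $337M → payoff −$159M.
First-price: pay your own bid $379M → payoff −$201M.
Difference = −$159M − (−$201M) = $42M.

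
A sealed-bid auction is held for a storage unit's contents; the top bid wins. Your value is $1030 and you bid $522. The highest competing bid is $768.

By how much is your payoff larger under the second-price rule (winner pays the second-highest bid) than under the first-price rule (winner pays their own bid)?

$0

Your bid $522 is below $768, so you lose under either rule.
Payoff is $0 in both cases; difference = $0.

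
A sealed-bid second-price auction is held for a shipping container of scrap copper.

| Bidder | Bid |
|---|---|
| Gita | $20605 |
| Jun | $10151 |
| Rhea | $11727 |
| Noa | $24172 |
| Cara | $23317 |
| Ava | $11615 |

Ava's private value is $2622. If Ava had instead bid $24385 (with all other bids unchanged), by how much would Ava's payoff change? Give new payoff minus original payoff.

−$21550

The highest bid among the other bidders is $24172; Ava's bid doesn't change that.
Original bid $11615: Ava is not highest (top rival bid is $24172); payoff $0.
Alternative bid $24385: Ava is highest, pays the top rival bid $24172; payoff $2622 − $24172 = −$21550.
Change in payoff = −$21550 − ($0) = −$21550.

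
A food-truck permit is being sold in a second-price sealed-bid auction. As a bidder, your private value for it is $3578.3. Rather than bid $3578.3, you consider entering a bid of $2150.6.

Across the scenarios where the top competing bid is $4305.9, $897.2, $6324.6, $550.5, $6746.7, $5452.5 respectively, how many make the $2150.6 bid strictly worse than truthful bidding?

The deviation hurts exactly when the highest competing bid lies strictly between $2150.6 and $3578.3 — underbidding then forfeits a profitable win.
$4305.9: above both → same outcome either way.
$897.2: below both → same outcome either way.
$6324.6: above both → same outcome either way.
$550.5: below both → same outcome either way.
$6746.7: above both → same outcome either way.
$5452.5: above both → same outcome either way.
Count: 0.

0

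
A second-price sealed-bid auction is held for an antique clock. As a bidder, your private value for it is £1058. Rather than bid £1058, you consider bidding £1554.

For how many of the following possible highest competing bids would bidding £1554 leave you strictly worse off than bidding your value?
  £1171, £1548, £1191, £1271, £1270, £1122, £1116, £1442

8

The deviation hurts exactly when the highest competing bid lies strictly between £1058 and £1554 — overbidding then wins at a price above your value.
£1171: inside the interval → strictly worse (loss £113).
£1548: inside the interval → strictly worse (loss £490).
£1191: inside the interval → strictly worse (loss £133).
£1271: inside the interval → strictly worse (loss £213).
£1270: inside the interval → strictly worse (loss £212).
£1122: inside the interval → strictly worse (loss £64).
£1116: inside the interval → strictly worse (loss £58).
£1442: inside the interval → strictly worse (loss £384).
Count: 8.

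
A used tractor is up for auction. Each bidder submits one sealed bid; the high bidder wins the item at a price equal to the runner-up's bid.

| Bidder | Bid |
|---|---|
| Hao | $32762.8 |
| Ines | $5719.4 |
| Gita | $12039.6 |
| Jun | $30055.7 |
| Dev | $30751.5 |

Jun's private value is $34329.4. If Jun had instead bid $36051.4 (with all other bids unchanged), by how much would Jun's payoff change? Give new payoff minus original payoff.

The highest bid among the other bidders is $32762.8; Jun's bid doesn't change that.
Original bid $30055.7: Jun is not highest (top rival bid is $32762.8); payoff $0.
Alternative bid $36051.4: Jun is highest, pays the top rival bid $32762.8; payoff $34329.4 − $32762.8 = $1566.6.
Change in payoff = $1566.6 − ($0) = $1566.6.

$1566.6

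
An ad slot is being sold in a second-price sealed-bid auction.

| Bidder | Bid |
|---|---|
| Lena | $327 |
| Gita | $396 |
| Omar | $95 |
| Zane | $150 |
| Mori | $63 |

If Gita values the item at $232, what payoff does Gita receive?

−$95

Highest bid: Gita at $396, so Gita wins.
Second-highest bid: Lena at $327 — that is the price the winner pays.
Gita's payoff = value − price = $232 − $327 = −$95.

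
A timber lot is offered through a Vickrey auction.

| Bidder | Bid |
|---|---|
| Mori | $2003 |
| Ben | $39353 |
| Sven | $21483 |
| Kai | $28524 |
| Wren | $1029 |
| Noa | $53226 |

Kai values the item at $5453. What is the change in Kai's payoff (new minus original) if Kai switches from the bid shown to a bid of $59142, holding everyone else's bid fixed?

The highest bid among the other bidders is $53226; Kai's bid doesn't change that.
Original bid $28524: Kai is not highest (top rival bid is $53226); payoff $0.
Alternative bid $59142: Kai is highest, pays the top rival bid $53226; payoff $5453 − $53226 = −$47773.
Change in payoff = −$47773 − ($0) = −$47773.

−$47773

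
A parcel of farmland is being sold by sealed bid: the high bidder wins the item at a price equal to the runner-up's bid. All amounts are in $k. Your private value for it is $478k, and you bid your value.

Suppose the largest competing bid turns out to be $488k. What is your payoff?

Your bid $478k is below the highest competing bid $488k, so you lose.
A losing bidder pays nothing and receives nothing: payoff = $0k.

$0k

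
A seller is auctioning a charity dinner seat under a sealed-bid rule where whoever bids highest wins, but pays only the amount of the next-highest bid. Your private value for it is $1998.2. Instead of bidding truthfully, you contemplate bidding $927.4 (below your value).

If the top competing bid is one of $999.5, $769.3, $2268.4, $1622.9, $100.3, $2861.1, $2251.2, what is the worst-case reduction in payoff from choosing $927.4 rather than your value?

$999.5: truthful gives $998.7, deviation gives $0 → loss $998.7.
$769.3: same outcome either way → loss $0.
$2268.4: same outcome either way → loss $0.
$1622.9: truthful gives $375.3, deviation gives $0 → loss $375.3.
$100.3: same outcome either way → loss $0.
$2861.1: same outcome either way → loss $0.
$2251.2: same outcome either way → loss $0.
Maximum loss: $998.7.

$998.7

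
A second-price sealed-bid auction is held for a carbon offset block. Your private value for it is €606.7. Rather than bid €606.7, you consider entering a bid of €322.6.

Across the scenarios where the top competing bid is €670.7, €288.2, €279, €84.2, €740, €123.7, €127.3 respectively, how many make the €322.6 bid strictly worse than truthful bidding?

0

The deviation hurts exactly when the highest competing bid lies strictly between €322.6 and €606.7 — underbidding then forfeits a profitable win.
€670.7: above both → same outcome either way.
€288.2: below both → same outcome either way.
€279: below both → same outcome either way.
€84.2: below both → same outcome either way.
€740: above both → same outcome either way.
€123.7: below both → same outcome either way.
€127.3: below both → same outcome either way.
Count: 0.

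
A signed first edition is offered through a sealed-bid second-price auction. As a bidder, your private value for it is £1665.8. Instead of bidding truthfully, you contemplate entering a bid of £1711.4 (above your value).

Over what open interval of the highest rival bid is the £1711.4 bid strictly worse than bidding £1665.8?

If the competing bid is below £1665.8, both bids win at the same price — no difference.
If it is above £1711.4, both bids lose — no difference.
If it lies strictly between £1665.8 and £1711.4, bidding your value loses (payoff 0) while bidding £1711.4 wins at a price above your value (payoff negative).
So the deviation strictly hurts on the open interval (£1665.8, £1711.4).

(£1665.8, £1711.4)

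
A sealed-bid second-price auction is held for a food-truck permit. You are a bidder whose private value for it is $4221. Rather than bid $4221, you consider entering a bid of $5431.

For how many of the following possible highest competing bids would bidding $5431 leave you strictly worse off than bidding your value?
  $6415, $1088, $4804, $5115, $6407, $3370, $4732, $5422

The deviation hurts exactly when the highest competing bid lies strictly between $4221 and $5431 — overbidding then wins at a price above your value.
$6415: above both → same outcome either way.
$1088: below both → same outcome either way.
$4804: inside the interval → strictly worse (loss $583).
$5115: inside the interval → strictly worse (loss $894).
$6407: above both → same outcome either way.
$3370: below both → same outcome either way.
$4732: inside the interval → strictly worse (loss $511).
$5422: inside the interval → strictly worse (loss $1201).
Count: 4.

4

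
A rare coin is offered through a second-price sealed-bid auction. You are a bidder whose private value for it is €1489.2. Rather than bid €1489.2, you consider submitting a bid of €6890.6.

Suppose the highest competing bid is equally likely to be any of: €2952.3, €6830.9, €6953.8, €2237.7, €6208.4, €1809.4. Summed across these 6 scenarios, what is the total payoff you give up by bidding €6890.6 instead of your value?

€12592.7

The deviation costs you only when the competing bid falls strictly between €1489.2 and €6890.6; elsewhere both bids give the same outcome.
€2952.3: truthful payoff €0, deviation payoff −€1463.1 → loss €1463.1.
€6830.9: truthful payoff €0, deviation payoff −€5341.7 → loss €5341.7.
€6953.8: outcomes coincide → loss €0.
€2237.7: truthful payoff €0, deviation payoff −€748.5 → loss €748.5.
€6208.4: truthful payoff €0, deviation payoff −€4719.2 → loss €4719.2.
€1809.4: truthful payoff €0, deviation payoff −€320.2 → loss €320.2.
Total loss = €1463.1 + €5341.7 + €748.5 + €4719.2 + €320.2 = €12592.7.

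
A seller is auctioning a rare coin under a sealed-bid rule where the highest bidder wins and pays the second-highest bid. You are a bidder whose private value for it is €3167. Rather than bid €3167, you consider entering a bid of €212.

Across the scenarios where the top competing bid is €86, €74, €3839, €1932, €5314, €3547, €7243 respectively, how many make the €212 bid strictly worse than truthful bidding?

1

The deviation hurts exactly when the highest competing bid lies strictly between €212 and €3167 — underbidding then forfeits a profitable win.
€86: below both → same outcome either way.
€74: below both → same outcome either way.
€3839: above both → same outcome either way.
€1932: inside the interval → strictly worse (loss €1235).
€5314: above both → same outcome either way.
€3547: above both → same outcome either way.
€7243: above both → same outcome either way.
Count: 1.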